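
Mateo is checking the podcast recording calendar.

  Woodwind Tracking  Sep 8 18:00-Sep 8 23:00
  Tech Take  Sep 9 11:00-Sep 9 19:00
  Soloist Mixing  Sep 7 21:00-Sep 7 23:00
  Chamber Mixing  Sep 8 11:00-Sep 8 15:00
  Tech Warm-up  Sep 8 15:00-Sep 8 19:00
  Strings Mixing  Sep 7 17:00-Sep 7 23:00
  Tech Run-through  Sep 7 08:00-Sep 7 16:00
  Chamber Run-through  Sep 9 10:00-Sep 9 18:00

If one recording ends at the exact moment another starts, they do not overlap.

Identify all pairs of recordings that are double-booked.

Sorted by start: Tech Run-through, Strings Mixing, Soloist Mixing, Chamber Mixing, Tech Warm-up, Woodwind Tracking, Chamber Run-through, Tech Take.
Strings Mixing starts after Tech Run-through ends, so nothing later overlaps Tech Run-through either.
Soloist Mixing starts before Strings Mixing ends → Strings Mixing and Soloist Mixing overlap.
Chamber Mixing starts after Strings Mixing ends, so nothing later overlaps Strings Mixing either.
Chamber Mixing starts after Soloist Mixing ends, so nothing later overlaps Soloist Mixing either.
Tech Warm-up starts exactly when Chamber Mixing ends (back-to-back, no overlap), so nothing later overlaps Chamber Mixing either.
Woodwind Tracking starts before Tech Warm-up ends → Tech Warm-up and Woodwind Tracking overlap.
Chamber Run-through starts after Tech Warm-up ends, so nothing later overlaps Tech Warm-up either.
Chamber Run-through starts after Woodwind Tracking ends, so nothing later overlaps Woodwind Tracking either.
Tech Take starts before Chamber Run-through ends → Chamber Run-through and Tech Take overlap.

Chamber Run-through & Tech Take, Soloist Mixing & Strings Mixing, Tech Warm-up & Woodwind Tracking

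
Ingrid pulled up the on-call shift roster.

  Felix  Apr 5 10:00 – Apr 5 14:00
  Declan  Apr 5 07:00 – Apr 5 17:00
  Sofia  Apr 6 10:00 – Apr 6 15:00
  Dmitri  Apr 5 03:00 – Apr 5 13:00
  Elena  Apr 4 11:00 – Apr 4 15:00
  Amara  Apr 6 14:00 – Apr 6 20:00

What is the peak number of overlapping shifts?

Sort all start/end points and keep a running count:
Apr 4 11:00 start Elena → 1
Apr 4 15:00 end Elena → 0
Apr 5 03:00 start Dmitri → 1
Apr 5 07:00 start Declan → 2
Apr 5 10:00 start Felix → 3
Apr 5 13:00 end Dmitri → 2
Apr 5 14:00 end Felix → 1
Apr 5 17:00 end Declan → 0
Apr 6 10:00 start Sofia → 1
Apr 6 14:00 start Amara → 2
Apr 6 15:00 end Sofia → 1
Apr 6 20:00 end Amara → 0
Peak is 3, at Apr 5 10:00 (Declan, Dmitri, Felix).

3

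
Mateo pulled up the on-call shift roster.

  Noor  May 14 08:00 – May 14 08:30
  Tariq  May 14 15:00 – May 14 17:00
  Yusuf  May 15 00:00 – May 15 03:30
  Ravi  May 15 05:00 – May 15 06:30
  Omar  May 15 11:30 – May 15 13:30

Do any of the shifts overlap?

No

Sorted by start: Noor, Tariq, Yusuf, Ravi, Omar.
Tariq starts after Noor ends — done with Noor.
Yusuf starts after Tariq ends — done with Tariq.
Ravi starts after Yusuf ends — done with Yusuf.
Omar starts after Ravi ends.
Every pair is clear; the schedule has no overlaps.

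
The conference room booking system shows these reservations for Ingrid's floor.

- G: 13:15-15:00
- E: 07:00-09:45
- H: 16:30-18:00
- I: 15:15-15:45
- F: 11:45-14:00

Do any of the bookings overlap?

Yes

Sorted by start: E, F, G, I, H.
F starts after E ends — done with E.
G starts before F ends → F and G overlap.
That's a conflict, so the schedule is not conflict-free.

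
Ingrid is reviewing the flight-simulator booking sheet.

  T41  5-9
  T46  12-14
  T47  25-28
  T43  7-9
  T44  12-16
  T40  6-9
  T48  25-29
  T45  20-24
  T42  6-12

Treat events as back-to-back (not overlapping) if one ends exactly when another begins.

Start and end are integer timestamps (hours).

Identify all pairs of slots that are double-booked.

T40 & T41, T40 & T42, T40 & T43, T41 & T42, T41 & T43, T42 & T43, T44 & T46, T47 & T48

Sorted by start: T41, T40, T42, T43, T44, T46, T45, T47, T48.
T40 starts before T41 ends → T41 and T40 overlap.
T42 starts before T41 ends → T41 and T42 overlap.
T43 starts before T41 ends → T41 and T43 overlap.
T44 starts after T41 ends — done with T41.
T42 starts before T40 ends → T40 and T42 overlap.
T43 starts before T40 ends → T40 and T43 overlap.
T44 starts after T40 ends — done with T40.
T43 starts before T42 ends → T42 and T43 overlap.
T44 starts exactly when T42 ends (back-to-back, no overlap) — done with T42.
T44 starts after T43 ends — done with T43.
T46 starts before T44 ends → T44 and T46 overlap.
T45 starts after T44 ends — done with T44.
T45 starts after T46 ends — done with T46.
T47 starts after T45 ends — done with T45.
T48 starts before T47 ends → T47 and T48 overlap.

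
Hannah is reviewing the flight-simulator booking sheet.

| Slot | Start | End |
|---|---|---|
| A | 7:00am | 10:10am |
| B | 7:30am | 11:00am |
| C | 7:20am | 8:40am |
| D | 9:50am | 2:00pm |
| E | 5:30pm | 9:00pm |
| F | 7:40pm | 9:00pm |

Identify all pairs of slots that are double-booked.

Sorted by start: A, C, B, D, E, F.
C starts before A ends → A and C overlap.
B starts before A ends → A and B overlap.
D starts before A ends → A and D overlap.
E starts after A ends, so nothing later overlaps A either.
B starts before C ends → C and B overlap.
D starts after C ends, so nothing later overlaps C either.
D starts before B ends → B and D overlap.
E starts after B ends, so nothing later overlaps B either.
E starts after D ends, so nothing later overlaps D either.
F starts before E ends → E and F overlap.

A & B, A & C, A & D, B & C, B & D, E & F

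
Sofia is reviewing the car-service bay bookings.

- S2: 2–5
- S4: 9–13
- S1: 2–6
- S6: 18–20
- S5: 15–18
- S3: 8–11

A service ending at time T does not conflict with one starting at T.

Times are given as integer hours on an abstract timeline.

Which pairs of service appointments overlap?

Sorted by start: S1, S2, S3, S4, S5, S6.
S2 starts before S1 ends → S1 and S2 overlap.
S3 starts after S1 ends, so nothing later overlaps S1 either.
S3 starts after S2 ends, so nothing later overlaps S2 either.
S4 starts before S3 ends → S3 and S4 overlap.
S5 starts after S3 ends, so nothing later overlaps S3 either.
S5 starts after S4 ends, so nothing later overlaps S4 either.
S6 starts exactly when S5 ends (back-to-back, no overlap).

S1 & S2, S3 & S4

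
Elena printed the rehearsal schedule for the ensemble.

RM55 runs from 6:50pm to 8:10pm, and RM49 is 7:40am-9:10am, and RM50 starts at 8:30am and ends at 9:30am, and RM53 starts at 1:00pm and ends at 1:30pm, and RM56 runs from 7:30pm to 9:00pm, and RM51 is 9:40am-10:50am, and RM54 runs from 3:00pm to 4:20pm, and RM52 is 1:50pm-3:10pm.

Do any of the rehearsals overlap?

Two intervals overlap when each starts before the other ends.
Sorted by start: RM49, RM50, RM51, RM53, RM52, RM54, RM55, RM56.
RM50 starts before RM49 ends → RM49 and RM50 overlap.
That's a conflict, so the schedule is not conflict-free.

Yes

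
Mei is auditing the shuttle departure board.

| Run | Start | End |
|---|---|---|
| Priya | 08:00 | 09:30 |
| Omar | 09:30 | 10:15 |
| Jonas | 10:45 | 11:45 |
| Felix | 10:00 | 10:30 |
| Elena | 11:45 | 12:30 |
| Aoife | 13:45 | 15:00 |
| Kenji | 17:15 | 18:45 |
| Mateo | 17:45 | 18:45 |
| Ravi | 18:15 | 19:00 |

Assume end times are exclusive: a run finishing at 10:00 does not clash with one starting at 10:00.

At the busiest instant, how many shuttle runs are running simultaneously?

3

Sort all start/end points and keep a running count:
08:00 start Priya → 1
09:30 end Priya → 0
09:30 start Omar → 1
10:00 start Felix → 2
10:15 end Omar → 1
10:30 end Felix → 0
10:45 start Jonas → 1
11:45 end Jonas → 0
11:45 start Elena → 1
12:30 end Elena → 0
13:45 start Aoife → 1
15:00 end Aoife → 0
17:15 start Kenji → 1
17:45 start Mateo → 2
18:15 start Ravi → 3
18:45 end Kenji → 2
18:45 end Mateo → 1
19:00 end Ravi → 0
Peak is 3, at 18:15 (Kenji, Mateo, Ravi).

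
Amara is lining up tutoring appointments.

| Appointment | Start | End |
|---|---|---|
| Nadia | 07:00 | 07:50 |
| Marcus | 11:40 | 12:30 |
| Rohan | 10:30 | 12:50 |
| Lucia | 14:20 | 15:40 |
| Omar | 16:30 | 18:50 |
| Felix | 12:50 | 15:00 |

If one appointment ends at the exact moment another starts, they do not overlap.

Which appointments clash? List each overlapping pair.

Sorted by start: Nadia, Rohan, Marcus, Felix, Lucia, Omar.
Rohan starts after Nadia ends — done with Nadia.
Marcus starts before Rohan ends → Rohan and Marcus overlap.
Felix starts exactly when Rohan ends (back-to-back, no overlap) — done with Rohan.
Felix starts after Marcus ends — done with Marcus.
Lucia starts before Felix ends → Felix and Lucia overlap.
Omar starts after Felix ends.
Omar starts after Lucia ends.

Felix & Lucia, Marcus & Rohan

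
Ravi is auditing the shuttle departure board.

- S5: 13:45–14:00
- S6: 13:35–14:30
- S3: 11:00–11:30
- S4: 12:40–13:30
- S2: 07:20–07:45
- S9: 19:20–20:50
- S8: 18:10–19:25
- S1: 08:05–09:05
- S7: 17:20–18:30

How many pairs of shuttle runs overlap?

Sorted by start: S2, S1, S3, S4, S6, S5, S7, S8, S9.
S1 starts after S2 ends, so S2 has no further overlaps.
S3 starts after S1 ends, so S1 has no further overlaps.
S4 starts after S3 ends, so S3 has no further overlaps.
S6 starts after S4 ends, so S4 has no further overlaps.
S5 starts before S6 ends → S6 and S5 overlap.
S7 starts after S6 ends, so S6 has no further overlaps.
S7 starts after S5 ends, so S5 has no further overlaps.
S8 starts before S7 ends → S7 and S8 overlap.
S9 starts after S7 ends.
S9 starts before S8 ends → S8 and S9 overlap.
Overlapping pairs: S5 & S6, S7 & S8, S8 & S9 — 3 in total.

3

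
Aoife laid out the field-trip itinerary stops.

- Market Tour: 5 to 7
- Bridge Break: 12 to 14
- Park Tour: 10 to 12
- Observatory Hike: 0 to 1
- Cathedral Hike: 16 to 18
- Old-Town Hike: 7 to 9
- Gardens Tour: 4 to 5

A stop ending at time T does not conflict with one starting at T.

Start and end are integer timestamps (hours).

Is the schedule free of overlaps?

Sorted by start: Observatory Hike, Gardens Tour, Market Tour, Old-Town Hike, Park Tour, Bridge Break, Cathedral Hike.
Gardens Tour starts after Observatory Hike ends — done with Observatory Hike.
Market Tour starts exactly when Gardens Tour ends (back-to-back, no overlap) — done with Gardens Tour.
Old-Town Hike starts exactly when Market Tour ends (back-to-back, no overlap) — done with Market Tour.
Park Tour starts after Old-Town Hike ends — done with Old-Town Hike.
Bridge Break starts exactly when Park Tour ends (back-to-back, no overlap) — done with Park Tour.
Cathedral Hike starts after Bridge Break ends.
Every pair is clear; the schedule has no overlaps.

Yes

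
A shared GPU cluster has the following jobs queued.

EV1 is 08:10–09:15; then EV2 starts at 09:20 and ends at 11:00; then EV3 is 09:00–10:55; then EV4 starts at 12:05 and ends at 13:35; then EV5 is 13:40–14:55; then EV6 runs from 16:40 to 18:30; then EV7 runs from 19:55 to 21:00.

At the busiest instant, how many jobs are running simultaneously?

Walk through starts and ends in time order (an end at T is processed before a start at T):
08:10 start EV1 → 1
09:00 start EV3 → 2
09:15 end EV1 → 1
09:20 start EV2 → 2
10:55 end EV3 → 1
11:00 end EV2 → 0
12:05 start EV4 → 1
13:35 end EV4 → 0
13:40 start EV5 → 1
14:55 end EV5 → 0
16:40 start EV6 → 1
18:30 end EV6 → 0
19:55 start EV7 → 1
21:00 end EV7 → 0
Peak is 2, at 09:00 (EV1, EV3).

2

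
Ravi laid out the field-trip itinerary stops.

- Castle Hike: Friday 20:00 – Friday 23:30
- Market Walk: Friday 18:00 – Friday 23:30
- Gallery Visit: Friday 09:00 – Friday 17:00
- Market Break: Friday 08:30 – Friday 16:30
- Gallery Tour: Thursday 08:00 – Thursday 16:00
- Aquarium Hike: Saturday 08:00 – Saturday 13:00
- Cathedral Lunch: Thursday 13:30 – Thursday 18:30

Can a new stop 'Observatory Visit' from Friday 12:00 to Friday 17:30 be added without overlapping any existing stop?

Gallery Tour: ends Thursday 16:00 at or before Observatory Visit starts Friday 12:00 → clear.
Cathedral Lunch: ends Thursday 18:30 at or before Observatory Visit starts Friday 12:00 → clear.
Market Break: starts Friday 08:30 before Observatory Visit ends Friday 17:30, and ends Friday 16:30 after Observatory Visit starts Friday 12:00 → overlap.
Gallery Visit: starts Friday 09:00 before Observatory Visit ends Friday 17:30, and ends Friday 17:00 after Observatory Visit starts Friday 12:00 → overlap.
Market Walk: starts Friday 18:00 at or after Observatory Visit ends Friday 17:30 → clear.
Castle Hike: starts Friday 20:00 at or after Observatory Visit ends Friday 17:30 → clear.
Aquarium Hike: starts Saturday 08:00 at or after Observatory Visit ends Friday 17:30 → clear.
Observatory Visit overlaps Gallery Visit, Market Break.

No — it overlaps Gallery Visit, Market Break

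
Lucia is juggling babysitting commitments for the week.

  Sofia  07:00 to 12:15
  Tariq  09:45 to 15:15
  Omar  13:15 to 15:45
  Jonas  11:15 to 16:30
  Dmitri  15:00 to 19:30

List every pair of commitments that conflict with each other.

Two intervals overlap when each starts before the other ends.
Sorted by start: Sofia, Tariq, Jonas, Omar, Dmitri.
Tariq starts before Sofia ends → Sofia and Tariq overlap.
Jonas starts before Sofia ends → Sofia and Jonas overlap.
Omar starts after Sofia ends, so Sofia has no further overlaps.
Jonas starts before Tariq ends → Tariq and Jonas overlap.
Omar starts before Tariq ends → Tariq and Omar overlap.
Dmitri starts before Tariq ends → Tariq and Dmitri overlap.
Omar starts before Jonas ends → Jonas and Omar overlap.
Dmitri starts before Jonas ends → Jonas and Dmitri overlap.
Dmitri starts before Omar ends → Omar and Dmitri overlap.

Dmitri & Jonas, Dmitri & Omar, Dmitri & Tariq, Jonas & Omar, Jonas & Sofia, Jonas & Tariq, Omar & Tariq, Sofia & Tariq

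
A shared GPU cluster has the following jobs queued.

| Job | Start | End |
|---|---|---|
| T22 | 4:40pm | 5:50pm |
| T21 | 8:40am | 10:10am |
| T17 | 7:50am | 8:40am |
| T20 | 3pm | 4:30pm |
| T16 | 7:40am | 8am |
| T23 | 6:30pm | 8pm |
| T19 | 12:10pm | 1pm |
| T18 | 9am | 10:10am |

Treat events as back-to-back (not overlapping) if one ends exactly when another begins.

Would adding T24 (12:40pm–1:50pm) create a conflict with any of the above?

Yes — it overlaps T19

T16: ends 8am at or before T24 starts 12:40pm → clear.
T17: ends 8:40am at or before T24 starts 12:40pm → clear.
T21: ends 10:10am at or before T24 starts 12:40pm → clear.
T18: ends 10:10am at or before T24 starts 12:40pm → clear.
T19: starts 12:10pm before T24 ends 1:50pm, and ends 1pm after T24 starts 12:40pm → overlap.
T20: starts 3pm at or after T24 ends 1:50pm → clear.
T22: starts 4:40pm at or after T24 ends 1:50pm → clear.
T23: starts 6:30pm at or after T24 ends 1:50pm → clear.
T24 overlaps T19.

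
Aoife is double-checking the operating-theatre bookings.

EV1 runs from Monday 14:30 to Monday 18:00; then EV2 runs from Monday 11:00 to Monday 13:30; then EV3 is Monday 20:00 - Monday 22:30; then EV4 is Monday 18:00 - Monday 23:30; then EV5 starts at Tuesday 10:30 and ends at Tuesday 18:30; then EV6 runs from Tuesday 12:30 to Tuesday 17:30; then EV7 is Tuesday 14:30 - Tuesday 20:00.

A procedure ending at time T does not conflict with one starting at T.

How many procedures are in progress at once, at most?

Sweep the timeline, counting +1 at each start and −1 at each end (ends before starts at a tie):
Monday 11:00 start EV2 → 1
Monday 13:30 end EV2 → 0
Monday 14:30 start EV1 → 1
Monday 18:00 end EV1 → 0
Monday 18:00 start EV4 → 1
Monday 20:00 start EV3 → 2
Monday 22:30 end EV3 → 1
Monday 23:30 end EV4 → 0
Tuesday 10:30 start EV5 → 1
Tuesday 12:30 start EV6 → 2
Tuesday 14:30 start EV7 → 3
Tuesday 17:30 end EV6 → 2
Tuesday 18:30 end EV5 → 1
Tuesday 20:00 end EV7 → 0
Peak is 3, at Tuesday 14:30 (EV5, EV6, EV7).

3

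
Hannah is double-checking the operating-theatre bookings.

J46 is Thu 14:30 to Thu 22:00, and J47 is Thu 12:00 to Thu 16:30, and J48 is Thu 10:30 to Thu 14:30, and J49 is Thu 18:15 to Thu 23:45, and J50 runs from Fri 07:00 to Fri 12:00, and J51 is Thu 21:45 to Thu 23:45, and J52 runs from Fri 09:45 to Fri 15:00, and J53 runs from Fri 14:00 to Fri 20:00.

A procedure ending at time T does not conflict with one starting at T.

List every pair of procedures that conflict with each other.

J46 & J47, J46 & J49, J46 & J51, J47 & J48, J49 & J51, J50 & J52, J52 & J53

Sorted by start: J48, J47, J46, J49, J51, J50, J52, J53.
J47 starts before J48 ends → J48 and J47 overlap.
J46 starts exactly when J48 ends (back-to-back, no overlap); J48 is clear from here.
J46 starts before J47 ends → J47 and J46 overlap.
J49 starts after J47 ends; J47 is clear from here.
J49 starts before J46 ends → J46 and J49 overlap.
J51 starts before J46 ends → J46 and J51 overlap.
J50 starts after J46 ends; J46 is clear from here.
J51 starts before J49 ends → J49 and J51 overlap.
J50 starts after J49 ends; J49 is clear from here.
J50 starts after J51 ends; J51 is clear from here.
J52 starts before J50 ends → J50 and J52 overlap.
J53 starts after J50 ends.
J53 starts before J52 ends → J52 and J53 overlap.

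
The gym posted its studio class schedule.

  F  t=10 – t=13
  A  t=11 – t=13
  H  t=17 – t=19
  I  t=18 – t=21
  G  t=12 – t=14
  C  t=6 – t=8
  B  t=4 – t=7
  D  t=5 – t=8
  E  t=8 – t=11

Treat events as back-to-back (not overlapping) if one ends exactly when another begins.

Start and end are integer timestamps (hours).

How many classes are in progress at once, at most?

Sort all start/end points and keep a running count:
t=4 start B → 1
t=5 start D → 2
t=6 start C → 3
t=7 end B → 2
t=8 end C → 1
t=8 end D → 0
t=8 start E → 1
t=10 start F → 2
t=11 end E → 1
t=11 start A → 2
t=12 start G → 3
t=13 end A → 2
t=13 end F → 1
t=14 end G → 0
t=17 start H → 1
t=18 start I → 2
t=19 end H → 1
t=21 end I → 0
Peak is 3, at t=6 (B, C, D).

3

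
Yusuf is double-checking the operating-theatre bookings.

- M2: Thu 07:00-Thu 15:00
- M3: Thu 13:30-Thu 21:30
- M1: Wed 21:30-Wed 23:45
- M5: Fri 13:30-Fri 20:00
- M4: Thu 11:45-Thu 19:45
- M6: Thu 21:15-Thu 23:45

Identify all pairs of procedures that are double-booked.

Check each pair: they overlap iff neither finishes before the other starts.
Sorted by start: M1, M2, M4, M3, M6, M5.
M2 starts after M1 ends — done with M1.
M4 starts before M2 ends → M2 and M4 overlap.
M3 starts before M2 ends → M2 and M3 overlap.
M6 starts after M2 ends — done with M2.
M3 starts before M4 ends → M4 and M3 overlap.
M6 starts after M4 ends — done with M4.
M6 starts before M3 ends → M3 and M6 overlap.
M5 starts after M3 ends.
M5 starts after M6 ends.

M2 & M3, M2 & M4, M3 & M4, M3 & M6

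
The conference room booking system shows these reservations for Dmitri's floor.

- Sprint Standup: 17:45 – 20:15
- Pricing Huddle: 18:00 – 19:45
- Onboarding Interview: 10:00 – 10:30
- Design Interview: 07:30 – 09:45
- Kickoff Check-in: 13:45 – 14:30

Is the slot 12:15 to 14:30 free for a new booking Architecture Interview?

No — it overlaps Kickoff Check-in

Design Interview: ends 09:45 at or before Architecture Interview starts 12:15 → clear.
Onboarding Interview: ends 10:30 at or before Architecture Interview starts 12:15 → clear.
Kickoff Check-in: starts 13:45 before Architecture Interview ends 14:30, and ends 14:30 after Architecture Interview starts 12:15 → overlap.
Sprint Standup: starts 17:45 at or after Architecture Interview ends 14:30 → clear.
Pricing Huddle: starts 18:00 at or after Architecture Interview ends 14:30 → clear.
Architecture Interview overlaps Kickoff Check-in.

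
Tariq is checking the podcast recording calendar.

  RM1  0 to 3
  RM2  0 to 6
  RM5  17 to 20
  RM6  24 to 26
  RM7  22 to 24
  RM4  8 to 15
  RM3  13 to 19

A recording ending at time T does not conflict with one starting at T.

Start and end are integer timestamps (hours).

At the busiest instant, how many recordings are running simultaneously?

Walk through starts and ends in time order (an end at T is processed before a start at T):
0 start RM1 → 1
0 start RM2 → 2
3 end RM1 → 1
6 end RM2 → 0
8 start RM4 → 1
13 start RM3 → 2
15 end RM4 → 1
17 start RM5 → 2
19 end RM3 → 1
20 end RM5 → 0
22 start RM7 → 1
24 end RM7 → 0
24 start RM6 → 1
26 end RM6 → 0
Peak is 2, at 0 (RM1, RM2).

2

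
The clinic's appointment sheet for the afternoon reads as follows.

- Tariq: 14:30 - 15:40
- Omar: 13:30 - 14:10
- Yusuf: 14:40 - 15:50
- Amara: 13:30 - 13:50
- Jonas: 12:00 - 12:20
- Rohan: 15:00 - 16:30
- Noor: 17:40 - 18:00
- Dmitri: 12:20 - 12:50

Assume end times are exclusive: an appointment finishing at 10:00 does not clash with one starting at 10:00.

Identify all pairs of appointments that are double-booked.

Amara & Omar, Rohan & Tariq, Rohan & Yusuf, Tariq & Yusuf

Check each pair: they overlap iff neither finishes before the other starts.
Sorted by start: Jonas, Dmitri, Amara, Omar, Tariq, Yusuf, Rohan, Noor.
Dmitri starts exactly when Jonas ends (back-to-back, no overlap); Jonas is clear from here.
Amara starts after Dmitri ends; Dmitri is clear from here.
Omar starts before Amara ends → Amara and Omar overlap.
Tariq starts after Amara ends; Amara is clear from here.
Tariq starts after Omar ends; Omar is clear from here.
Yusuf starts before Tariq ends → Tariq and Yusuf overlap.
Rohan starts before Tariq ends → Tariq and Rohan overlap.
Noor starts after Tariq ends.
Rohan starts before Yusuf ends → Yusuf and Rohan overlap.
Noor starts after Yusuf ends.
Noor starts after Rohan ends.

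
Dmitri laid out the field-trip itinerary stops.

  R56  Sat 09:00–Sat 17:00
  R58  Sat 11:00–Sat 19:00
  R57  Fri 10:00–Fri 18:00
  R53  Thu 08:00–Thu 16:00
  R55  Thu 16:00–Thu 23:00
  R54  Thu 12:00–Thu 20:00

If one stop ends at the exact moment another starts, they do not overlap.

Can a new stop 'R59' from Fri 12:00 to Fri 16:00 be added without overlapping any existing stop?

No — it overlaps R57

R53: ends Thu 16:00 at or before R59 starts Fri 12:00 → clear.
R54: ends Thu 20:00 at or before R59 starts Fri 12:00 → clear.
R55: ends Thu 23:00 at or before R59 starts Fri 12:00 → clear.
R57: starts Fri 10:00 before R59 ends Fri 16:00, and ends Fri 18:00 after R59 starts Fri 12:00 → overlap.
R56: starts Sat 09:00 at or after R59 ends Fri 16:00 → clear.
R58: starts Sat 11:00 at or after R59 ends Fri 16:00 → clear.
R59 overlaps R57.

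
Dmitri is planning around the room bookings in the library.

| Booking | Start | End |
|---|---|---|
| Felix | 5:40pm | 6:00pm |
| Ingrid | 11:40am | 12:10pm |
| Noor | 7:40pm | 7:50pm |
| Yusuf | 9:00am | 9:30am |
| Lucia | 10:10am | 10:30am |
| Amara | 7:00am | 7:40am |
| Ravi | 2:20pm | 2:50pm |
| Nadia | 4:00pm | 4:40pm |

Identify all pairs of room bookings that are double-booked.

Sorted by start: Amara, Yusuf, Lucia, Ingrid, Ravi, Nadia, Felix, Noor.
Yusuf starts after Amara ends, so Amara has no further overlaps.
Lucia starts after Yusuf ends, so Yusuf has no further overlaps.
Ingrid starts after Lucia ends, so Lucia has no further overlaps.
Ravi starts after Ingrid ends, so Ingrid has no further overlaps.
Nadia starts after Ravi ends, so Ravi has no further overlaps.
Felix starts after Nadia ends, so Nadia has no further overlaps.
Noor starts after Felix ends.

no conflicts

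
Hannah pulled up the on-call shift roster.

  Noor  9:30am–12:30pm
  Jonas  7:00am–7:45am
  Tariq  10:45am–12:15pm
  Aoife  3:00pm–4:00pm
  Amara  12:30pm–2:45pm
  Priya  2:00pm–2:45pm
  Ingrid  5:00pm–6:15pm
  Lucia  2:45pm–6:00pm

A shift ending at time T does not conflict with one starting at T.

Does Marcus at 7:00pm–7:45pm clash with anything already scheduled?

Jonas: ends 7:45am at or before Marcus starts 7:00pm → clear.
Noor: ends 12:30pm at or before Marcus starts 7:00pm → clear.
Tariq: ends 12:15pm at or before Marcus starts 7:00pm → clear.
Amara: ends 2:45pm at or before Marcus starts 7:00pm → clear.
Priya: ends 2:45pm at or before Marcus starts 7:00pm → clear.
Lucia: ends 6:00pm at or before Marcus starts 7:00pm → clear.
Aoife: ends 4:00pm at or before Marcus starts 7:00pm → clear.
Ingrid: ends 6:15pm at or before Marcus starts 7:00pm → clear.

No — it doesn't clash with anything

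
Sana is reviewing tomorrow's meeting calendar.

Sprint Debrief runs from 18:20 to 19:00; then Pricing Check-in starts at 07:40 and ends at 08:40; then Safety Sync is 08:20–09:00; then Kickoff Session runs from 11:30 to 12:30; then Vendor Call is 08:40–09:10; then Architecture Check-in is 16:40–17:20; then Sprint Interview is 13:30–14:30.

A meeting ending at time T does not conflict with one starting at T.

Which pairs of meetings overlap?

Sorted by start: Pricing Check-in, Safety Sync, Vendor Call, Kickoff Session, Sprint Interview, Architecture Check-in, Sprint Debrief.
Safety Sync starts before Pricing Check-in ends → Pricing Check-in and Safety Sync overlap.
Vendor Call starts exactly when Pricing Check-in ends (back-to-back, no overlap) — done with Pricing Check-in.
Vendor Call starts before Safety Sync ends → Safety Sync and Vendor Call overlap.
Kickoff Session starts after Safety Sync ends — done with Safety Sync.
Kickoff Session starts after Vendor Call ends — done with Vendor Call.
Sprint Interview starts after Kickoff Session ends — done with Kickoff Session.
Architecture Check-in starts after Sprint Interview ends — done with Sprint Interview.
Sprint Debrief starts after Architecture Check-in ends.

Pricing Check-in & Safety Sync, Safety Sync & Vendor Call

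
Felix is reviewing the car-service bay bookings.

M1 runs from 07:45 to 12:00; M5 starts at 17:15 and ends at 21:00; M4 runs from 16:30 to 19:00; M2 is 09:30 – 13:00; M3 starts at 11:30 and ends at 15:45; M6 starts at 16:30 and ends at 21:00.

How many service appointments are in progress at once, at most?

3

Sweep the timeline, counting +1 at each start and −1 at each end (ends before starts at a tie):
07:45 start M1 → 1
09:30 start M2 → 2
11:30 start M3 → 3
12:00 end M1 → 2
13:00 end M2 → 1
15:45 end M3 → 0
16:30 start M4 → 1
16:30 start M6 → 2
17:15 start M5 → 3
19:00 end M4 → 2
21:00 end M5 → 1
21:00 end M6 → 0
Peak is 3, at 11:30 (M1, M2, M3).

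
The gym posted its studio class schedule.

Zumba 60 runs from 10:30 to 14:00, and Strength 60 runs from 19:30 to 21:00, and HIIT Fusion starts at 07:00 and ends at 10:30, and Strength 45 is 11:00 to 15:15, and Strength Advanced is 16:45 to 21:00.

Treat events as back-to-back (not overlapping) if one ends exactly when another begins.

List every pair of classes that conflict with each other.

Sorted by start: HIIT Fusion, Zumba 60, Strength 45, Strength Advanced, Strength 60.
Zumba 60 starts exactly when HIIT Fusion ends (back-to-back, no overlap) — done with HIIT Fusion.
Strength 45 starts before Zumba 60 ends → Zumba 60 and Strength 45 overlap.
Strength Advanced starts after Zumba 60 ends — done with Zumba 60.
Strength Advanced starts after Strength 45 ends — done with Strength 45.
Strength 60 starts before Strength Advanced ends → Strength Advanced and Strength 60 overlap.

Strength 45 & Zumba 60, Strength 60 & Strength Advanced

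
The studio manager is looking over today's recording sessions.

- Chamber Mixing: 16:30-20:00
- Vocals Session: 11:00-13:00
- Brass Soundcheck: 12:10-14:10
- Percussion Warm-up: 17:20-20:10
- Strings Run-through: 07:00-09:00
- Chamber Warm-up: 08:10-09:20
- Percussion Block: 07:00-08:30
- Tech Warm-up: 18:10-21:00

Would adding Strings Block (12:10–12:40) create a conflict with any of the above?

Yes — it overlaps Brass Soundcheck, Vocals Session

Strings Run-through: ends 09:00 at or before Strings Block starts 12:10 → clear.
Percussion Block: ends 08:30 at or before Strings Block starts 12:10 → clear.
Chamber Warm-up: ends 09:20 at or before Strings Block starts 12:10 → clear.
Vocals Session: starts 11:00 before Strings Block ends 12:40, and ends 13:00 after Strings Block starts 12:10 → overlap.
Brass Soundcheck: starts 12:10 before Strings Block ends 12:40, and ends 14:10 after Strings Block starts 12:10 → overlap.
Chamber Mixing: starts 16:30 at or after Strings Block ends 12:40 → clear.
Percussion Warm-up: starts 17:20 at or after Strings Block ends 12:40 → clear.
Tech Warm-up: starts 18:10 at or after Strings Block ends 12:40 → clear.
Strings Block overlaps Vocals Session, Brass Soundcheck.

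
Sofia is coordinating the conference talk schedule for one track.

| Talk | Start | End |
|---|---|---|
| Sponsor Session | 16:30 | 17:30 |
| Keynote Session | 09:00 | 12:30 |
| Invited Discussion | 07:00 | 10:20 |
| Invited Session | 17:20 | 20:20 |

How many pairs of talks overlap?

2

Sorted by start: Invited Discussion, Keynote Session, Sponsor Session, Invited Session.
Keynote Session starts before Invited Discussion ends → Invited Discussion and Keynote Session overlap.
Sponsor Session starts after Invited Discussion ends, so Invited Discussion has no further overlaps.
Sponsor Session starts after Keynote Session ends, so Keynote Session has no further overlaps.
Invited Session starts before Sponsor Session ends → Sponsor Session and Invited Session overlap.
Overlapping pairs: Invited Discussion & Keynote Session, Invited Session & Sponsor Session — 2 in total.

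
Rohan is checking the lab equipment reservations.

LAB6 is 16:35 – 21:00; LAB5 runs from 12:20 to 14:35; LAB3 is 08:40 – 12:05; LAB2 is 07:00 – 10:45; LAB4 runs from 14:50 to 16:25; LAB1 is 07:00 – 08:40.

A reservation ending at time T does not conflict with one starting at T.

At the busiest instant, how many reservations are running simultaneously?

Walk through starts and ends in time order (an end at T is processed before a start at T):
07:00 start LAB1 → 1
07:00 start LAB2 → 2
08:40 end LAB1 → 1
08:40 start LAB3 → 2
10:45 end LAB2 → 1
12:05 end LAB3 → 0
12:20 start LAB5 → 1
14:35 end LAB5 → 0
14:50 start LAB4 → 1
16:25 end LAB4 → 0
16:35 start LAB6 → 1
21:00 end LAB6 → 0
Peak is 2, at 07:00 (LAB1, LAB2).

2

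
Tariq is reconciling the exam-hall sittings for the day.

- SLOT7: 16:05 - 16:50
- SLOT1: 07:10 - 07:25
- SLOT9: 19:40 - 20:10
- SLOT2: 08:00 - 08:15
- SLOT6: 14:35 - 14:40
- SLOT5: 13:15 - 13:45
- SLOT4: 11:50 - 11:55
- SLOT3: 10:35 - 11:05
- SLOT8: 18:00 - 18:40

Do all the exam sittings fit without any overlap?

Two intervals overlap when each starts before the other ends.
Sorted by start: SLOT1, SLOT2, SLOT3, SLOT4, SLOT5, SLOT6, SLOT7, SLOT8, SLOT9.
SLOT2 starts after SLOT1 ends; SLOT1 is clear from here.
SLOT3 starts after SLOT2 ends; SLOT2 is clear from here.
SLOT4 starts after SLOT3 ends; SLOT3 is clear from here.
SLOT5 starts after SLOT4 ends; SLOT4 is clear from here.
SLOT6 starts after SLOT5 ends; SLOT5 is clear from here.
SLOT7 starts after SLOT6 ends; SLOT6 is clear from here.
SLOT8 starts after SLOT7 ends; SLOT7 is clear from here.
SLOT9 starts after SLOT8 ends.
Every pair is clear; the schedule has no overlaps.

Yes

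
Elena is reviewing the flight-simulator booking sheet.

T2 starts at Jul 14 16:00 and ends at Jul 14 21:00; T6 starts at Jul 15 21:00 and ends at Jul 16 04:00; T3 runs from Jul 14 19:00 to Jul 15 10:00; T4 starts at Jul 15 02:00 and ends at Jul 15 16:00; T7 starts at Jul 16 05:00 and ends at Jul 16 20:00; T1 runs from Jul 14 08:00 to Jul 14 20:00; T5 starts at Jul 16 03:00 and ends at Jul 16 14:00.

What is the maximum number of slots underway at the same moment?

3

Walk through starts and ends in time order (an end at T is processed before a start at T):
Jul 14 08:00 start T1 → 1
Jul 14 16:00 start T2 → 2
Jul 14 19:00 start T3 → 3
Jul 14 20:00 end T1 → 2
Jul 14 21:00 end T2 → 1
Jul 15 02:00 start T4 → 2
Jul 15 10:00 end T3 → 1
Jul 15 16:00 end T4 → 0
Jul 15 21:00 start T6 → 1
Jul 16 03:00 start T5 → 2
Jul 16 04:00 end T6 → 1
Jul 16 05:00 start T7 → 2
Jul 16 14:00 end T5 → 1
Jul 16 20:00 end T7 → 0
Peak is 3, at Jul 14 19:00 (T1, T2, T3).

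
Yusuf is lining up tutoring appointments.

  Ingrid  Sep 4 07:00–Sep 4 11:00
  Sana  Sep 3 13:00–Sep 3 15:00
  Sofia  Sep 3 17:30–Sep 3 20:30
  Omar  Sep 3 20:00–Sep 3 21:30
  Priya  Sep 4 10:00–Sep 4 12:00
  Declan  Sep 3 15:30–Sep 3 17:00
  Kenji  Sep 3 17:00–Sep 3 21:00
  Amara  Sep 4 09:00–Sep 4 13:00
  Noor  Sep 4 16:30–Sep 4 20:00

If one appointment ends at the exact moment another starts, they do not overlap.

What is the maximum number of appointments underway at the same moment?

Sweep the timeline, counting +1 at each start and −1 at each end (ends before starts at a tie):
Sep 3 13:00 start Sana → 1
Sep 3 15:00 end Sana → 0
Sep 3 15:30 start Declan → 1
Sep 3 17:00 end Declan → 0
Sep 3 17:00 start Kenji → 1
Sep 3 17:30 start Sofia → 2
Sep 3 20:00 start Omar → 3
Sep 3 20:30 end Sofia → 2
Sep 3 21:00 end Kenji → 1
Sep 3 21:30 end Omar → 0
Sep 4 07:00 start Ingrid → 1
Sep 4 09:00 start Amara → 2
Sep 4 10:00 start Priya → 3
Sep 4 11:00 end Ingrid → 2
Sep 4 12:00 end Priya → 1
Sep 4 13:00 end Amara → 0
Sep 4 16:30 start Noor → 1
Sep 4 20:00 end Noor → 0
Peak is 3, at Sep 3 20:00 (Kenji, Omar, Sofia).

3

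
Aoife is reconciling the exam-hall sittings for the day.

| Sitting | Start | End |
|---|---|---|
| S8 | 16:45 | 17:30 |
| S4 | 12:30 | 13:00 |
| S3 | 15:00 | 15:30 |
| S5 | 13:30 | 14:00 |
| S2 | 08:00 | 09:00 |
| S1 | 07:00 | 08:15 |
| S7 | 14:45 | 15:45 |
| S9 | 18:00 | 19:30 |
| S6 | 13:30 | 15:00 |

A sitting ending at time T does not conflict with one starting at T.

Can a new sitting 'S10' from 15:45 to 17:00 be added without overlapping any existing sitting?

No — it overlaps S8

S1: ends 08:15 at or before S10 starts 15:45 → clear.
S2: ends 09:00 at or before S10 starts 15:45 → clear.
S4: ends 13:00 at or before S10 starts 15:45 → clear.
S5: ends 14:00 at or before S10 starts 15:45 → clear.
S6: ends 15:00 at or before S10 starts 15:45 → clear.
S7: ends 15:45 at or before S10 starts 15:45 → clear.
S3: ends 15:30 at or before S10 starts 15:45 → clear.
S8: starts 16:45 before S10 ends 17:00, and ends 17:30 after S10 starts 15:45 → overlap.
S9: starts 18:00 at or after S10 ends 17:00 → clear.
S10 overlaps S8.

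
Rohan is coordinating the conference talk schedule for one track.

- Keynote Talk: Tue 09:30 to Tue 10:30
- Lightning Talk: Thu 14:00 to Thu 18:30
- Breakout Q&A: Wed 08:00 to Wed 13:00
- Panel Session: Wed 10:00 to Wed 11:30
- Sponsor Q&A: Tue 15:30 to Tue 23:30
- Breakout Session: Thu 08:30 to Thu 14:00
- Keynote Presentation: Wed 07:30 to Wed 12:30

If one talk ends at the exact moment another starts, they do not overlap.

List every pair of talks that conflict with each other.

Breakout Q&A & Keynote Presentation, Breakout Q&A & Panel Session, Keynote Presentation & Panel Session

Sorted by start: Keynote Talk, Sponsor Q&A, Keynote Presentation, Breakout Q&A, Panel Session, Breakout Session, Lightning Talk.
Sponsor Q&A starts after Keynote Talk ends, so Keynote Talk has no further overlaps.
Keynote Presentation starts after Sponsor Q&A ends, so Sponsor Q&A has no further overlaps.
Breakout Q&A starts before Keynote Presentation ends → Keynote Presentation and Breakout Q&A overlap.
Panel Session starts before Keynote Presentation ends → Keynote Presentation and Panel Session overlap.
Breakout Session starts after Keynote Presentation ends, so Keynote Presentation has no further overlaps.
Panel Session starts before Breakout Q&A ends → Breakout Q&A and Panel Session overlap.
Breakout Session starts after Breakout Q&A ends, so Breakout Q&A has no further overlaps.
Breakout Session starts after Panel Session ends, so Panel Session has no further overlaps.
Lightning Talk starts exactly when Breakout Session ends (back-to-back, no overlap).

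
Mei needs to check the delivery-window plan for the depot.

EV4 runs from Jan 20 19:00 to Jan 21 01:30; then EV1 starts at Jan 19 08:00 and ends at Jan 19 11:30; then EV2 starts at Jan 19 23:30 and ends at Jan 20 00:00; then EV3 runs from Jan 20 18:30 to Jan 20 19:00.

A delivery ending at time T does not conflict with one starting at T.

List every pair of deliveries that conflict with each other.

no conflicts

Check each pair: they overlap iff neither finishes before the other starts.
Sorted by start: EV1, EV2, EV3, EV4.
EV2 starts after EV1 ends, so nothing later overlaps EV1 either.
EV3 starts after EV2 ends, so nothing later overlaps EV2 either.
EV4 starts exactly when EV3 ends (back-to-back, no overlap).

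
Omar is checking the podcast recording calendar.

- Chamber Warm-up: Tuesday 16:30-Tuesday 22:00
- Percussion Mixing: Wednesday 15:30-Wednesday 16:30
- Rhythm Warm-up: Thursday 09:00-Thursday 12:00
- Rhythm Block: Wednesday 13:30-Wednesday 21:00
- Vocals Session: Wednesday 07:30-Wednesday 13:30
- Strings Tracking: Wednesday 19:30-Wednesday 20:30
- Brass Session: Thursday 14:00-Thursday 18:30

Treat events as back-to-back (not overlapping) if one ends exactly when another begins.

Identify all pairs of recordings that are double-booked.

Percussion Mixing & Rhythm Block, Rhythm Block & Strings Tracking

Sorted by start: Chamber Warm-up, Vocals Session, Rhythm Block, Percussion Mixing, Strings Tracking, Rhythm Warm-up, Brass Session.
Vocals Session starts after Chamber Warm-up ends — done with Chamber Warm-up.
Rhythm Block starts exactly when Vocals Session ends (back-to-back, no overlap) — done with Vocals Session.
Percussion Mixing starts before Rhythm Block ends → Rhythm Block and Percussion Mixing overlap.
Strings Tracking starts before Rhythm Block ends → Rhythm Block and Strings Tracking overlap.
Rhythm Warm-up starts after Rhythm Block ends — done with Rhythm Block.
Strings Tracking starts after Percussion Mixing ends — done with Percussion Mixing.
Rhythm Warm-up starts after Strings Tracking ends — done with Strings Tracking.
Brass Session starts after Rhythm Warm-up ends.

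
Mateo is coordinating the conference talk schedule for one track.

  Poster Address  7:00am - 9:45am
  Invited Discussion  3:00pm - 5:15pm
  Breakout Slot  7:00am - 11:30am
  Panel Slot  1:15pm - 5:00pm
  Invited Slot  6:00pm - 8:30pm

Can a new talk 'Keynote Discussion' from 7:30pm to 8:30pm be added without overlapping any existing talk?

No — it overlaps Invited Slot

Breakout Slot: ends 11:30am at or before Keynote Discussion starts 7:30pm → clear.
Poster Address: ends 9:45am at or before Keynote Discussion starts 7:30pm → clear.
Panel Slot: ends 5:00pm at or before Keynote Discussion starts 7:30pm → clear.
Invited Discussion: ends 5:15pm at or before Keynote Discussion starts 7:30pm → clear.
Invited Slot: starts 6:00pm before Keynote Discussion ends 8:30pm, and ends 8:30pm after Keynote Discussion starts 7:30pm → overlap.
Keynote Discussion overlaps Invited Slot.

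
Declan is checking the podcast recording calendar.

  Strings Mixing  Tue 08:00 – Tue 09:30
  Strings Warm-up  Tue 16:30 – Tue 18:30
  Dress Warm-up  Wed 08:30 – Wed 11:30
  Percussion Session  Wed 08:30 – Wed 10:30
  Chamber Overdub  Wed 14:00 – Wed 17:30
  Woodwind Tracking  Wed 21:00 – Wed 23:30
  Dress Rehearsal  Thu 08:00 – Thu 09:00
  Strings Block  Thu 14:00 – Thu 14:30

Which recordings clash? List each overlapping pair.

Sorted by start: Strings Mixing, Strings Warm-up, Dress Warm-up, Percussion Session, Chamber Overdub, Woodwind Tracking, Dress Rehearsal, Strings Block.
Strings Warm-up starts after Strings Mixing ends, so Strings Mixing has no further overlaps.
Dress Warm-up starts after Strings Warm-up ends, so Strings Warm-up has no further overlaps.
Percussion Session starts before Dress Warm-up ends → Dress Warm-up and Percussion Session overlap.
Chamber Overdub starts after Dress Warm-up ends, so Dress Warm-up has no further overlaps.
Chamber Overdub starts after Percussion Session ends, so Percussion Session has no further overlaps.
Woodwind Tracking starts after Chamber Overdub ends, so Chamber Overdub has no further overlaps.
Dress Rehearsal starts after Woodwind Tracking ends, so Woodwind Tracking has no further overlaps.
Strings Block starts after Dress Rehearsal ends.

Dress Warm-up & Percussion Session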